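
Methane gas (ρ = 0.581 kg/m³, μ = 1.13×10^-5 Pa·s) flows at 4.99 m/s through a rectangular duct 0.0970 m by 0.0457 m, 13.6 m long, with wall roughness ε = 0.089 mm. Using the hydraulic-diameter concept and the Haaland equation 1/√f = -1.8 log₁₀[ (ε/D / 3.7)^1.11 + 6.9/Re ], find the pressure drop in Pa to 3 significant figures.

Hydraulic diameter D_h = 4A/P = 4·(0.097·0.0457)/(2·(0.097+0.0457)) = 0.01773/0.2854 = 0.06213 m.
Re = ρVD_h/μ = 0.581·4.99·0.06213/1.13e-05 = 1.594e+04.
ε/D_h = 8.9e-05/0.06213 = 0.00143; Haaland gives 1/√f = -1.8 log₁₀[0.000163+0.000433] = 5.805, so f = 0.02968.
ΔP = f(L/D_h)(ρV²/2) = 0.02968·13.6/0.06213·7.233 = 47 Pa.

ΔP ≈ 47.0 Pa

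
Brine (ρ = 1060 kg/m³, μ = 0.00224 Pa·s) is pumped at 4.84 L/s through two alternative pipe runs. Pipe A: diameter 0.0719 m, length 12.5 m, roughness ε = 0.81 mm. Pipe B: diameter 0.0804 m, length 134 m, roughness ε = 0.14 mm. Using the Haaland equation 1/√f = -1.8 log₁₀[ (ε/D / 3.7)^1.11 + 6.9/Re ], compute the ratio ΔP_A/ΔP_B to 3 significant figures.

ΔP_A/ΔP_B ≈ 0.250

Pipe A: V = Q/A = 0.00484/0.00406 = 1.192 m/s; Re = 4.056e+04; ε/D = 0.0113; Haaland → f = 0.04082; ΔP_A = f(L/D)(ρV²/2) = 5345 Pa.
Pipe B: V = Q/A = 0.00484/0.005077 = 0.9533 m/s; Re = 3.627e+04; ε/D = 0.00174; Haaland → f = 0.02661; ΔP_B = f(L/D)(ρV²/2) = 2.136e+04 Pa.
ΔP_A/ΔP_B = 5345/2.136e+04 = 0.250.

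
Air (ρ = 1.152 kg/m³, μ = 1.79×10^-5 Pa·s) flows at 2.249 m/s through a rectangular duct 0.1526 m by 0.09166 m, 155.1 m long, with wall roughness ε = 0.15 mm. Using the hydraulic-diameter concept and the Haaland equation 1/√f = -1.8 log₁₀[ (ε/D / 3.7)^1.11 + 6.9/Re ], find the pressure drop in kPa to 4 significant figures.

ΔP ≈ 0.1154 kPa

Hydraulic diameter D_h = 4A/P = 4·(0.1526·0.09166)/(2·(0.1526+0.09166)) = 0.05595/0.4885 = 0.1145 m.
Re = ρVD_h/μ = 1.152·2.249·0.1145/1.79e-05 = 1.658e+04.
ε/D_h = 0.00015/0.1145 = 0.00131; Haaland gives 1/√f = -1.8 log₁₀[0.000148+0.000416] = 5.848, so f = 0.02924.
ΔP = f(L/D_h)(ρV²/2) = 0.02924·155.1/0.1145·2.913 = 115.4 Pa.
ΔP = 0.1154 kPa.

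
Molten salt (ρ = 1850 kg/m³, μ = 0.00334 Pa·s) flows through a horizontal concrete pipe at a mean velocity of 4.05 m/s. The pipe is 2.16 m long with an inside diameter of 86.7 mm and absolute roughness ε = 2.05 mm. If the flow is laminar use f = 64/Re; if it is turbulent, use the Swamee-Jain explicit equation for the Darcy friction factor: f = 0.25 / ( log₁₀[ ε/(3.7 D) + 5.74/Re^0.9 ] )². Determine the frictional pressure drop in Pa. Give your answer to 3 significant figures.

Reynolds number Re = ρVD/μ = 1850 · 4.05 · 0.0867 / 0.00334 = 1.945e+05.
Re > 4000 → turbulent. Relative roughness ε/D = 0.00205/0.0867 = 0.0236. Swamee-Jain: f = 0.25/(log₁₀[0.0236/3.7 + 5.74/1.945e+05^0.9])² = 0.25/(log₁₀[0.00639 + 9.97e-05])² = 0.25/(-2.188)² = 0.05223.
Darcy-Weisbach: ΔP = f(L/D)(ρV²/2) = 0.05223·(2.16/0.0867)·(1850·4.05²/2) = 0.05223·24.91·1.517e+04 = 1.974e+04 Pa.

ΔP ≈ 19700 Pa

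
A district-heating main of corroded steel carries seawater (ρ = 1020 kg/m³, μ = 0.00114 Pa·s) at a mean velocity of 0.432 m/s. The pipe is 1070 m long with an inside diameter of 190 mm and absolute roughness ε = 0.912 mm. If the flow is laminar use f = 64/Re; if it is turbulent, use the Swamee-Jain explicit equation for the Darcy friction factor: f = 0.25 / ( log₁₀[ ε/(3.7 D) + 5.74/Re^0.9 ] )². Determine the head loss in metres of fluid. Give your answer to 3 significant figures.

h_f ≈ 1.69 m

Reynolds number Re = ρVD/μ = 1020 · 0.432 · 0.19 / 0.00114 = 7.344e+04.
Re > 4000 → turbulent. Relative roughness ε/D = 0.000912/0.19 = 0.0048. Swamee-Jain: f = 0.25/(log₁₀[0.0048/3.7 + 5.74/7.344e+04^0.9])² = 0.25/(log₁₀[0.0013 + 0.00024])² = 0.25/(-2.813)² = 0.03159.
Darcy-Weisbach: ΔP = f(L/D)(ρV²/2) = 0.03159·(1070/0.19)·(1020·0.432²/2) = 0.03159·5632·95.18 = 1.693e+04 Pa.
Head loss h_f = ΔP/(ρg) = 1.693e+04/(1020·9.81) = 1.69 m.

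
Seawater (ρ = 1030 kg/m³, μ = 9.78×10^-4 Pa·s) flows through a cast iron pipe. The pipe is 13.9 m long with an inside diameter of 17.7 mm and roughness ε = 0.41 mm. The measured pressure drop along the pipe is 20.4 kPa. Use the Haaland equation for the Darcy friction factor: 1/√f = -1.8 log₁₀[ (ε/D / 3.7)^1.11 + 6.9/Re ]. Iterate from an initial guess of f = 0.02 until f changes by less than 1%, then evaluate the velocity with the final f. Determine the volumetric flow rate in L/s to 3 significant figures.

Q ≈ 0.239 L/s

Rearranging Darcy-Weisbach: V = √(2·ΔP·D/(f·L·ρ)). With ε/D = 0.00041/0.0177 = 0.0232, iterate starting from f = 0.02:
  f = 0.02 → V = √(2·2.04e+04·0.0177/(0.02·13.9·1030)) = 1.588 m/s; Re = ρVD/μ = 2.96e+04; f → 0.05277
  f = 0.05277 → V = 0.9777 m/s; Re = 1.822e+04; f → 0.05349
  f = 0.05349 → V = 0.9711 m/s; Re = 1.81e+04; f → 0.0535
Converged (Δf/f < 1%). With the final f = 0.0535: V = √(2·2.04e+04·0.0177/(0.0535·13.9·1030)) = 0.971 m/s.
Q = V·A = 0.971·(π/4·0.0177²) = 0.0002389 m³/s = 0.239 L/s.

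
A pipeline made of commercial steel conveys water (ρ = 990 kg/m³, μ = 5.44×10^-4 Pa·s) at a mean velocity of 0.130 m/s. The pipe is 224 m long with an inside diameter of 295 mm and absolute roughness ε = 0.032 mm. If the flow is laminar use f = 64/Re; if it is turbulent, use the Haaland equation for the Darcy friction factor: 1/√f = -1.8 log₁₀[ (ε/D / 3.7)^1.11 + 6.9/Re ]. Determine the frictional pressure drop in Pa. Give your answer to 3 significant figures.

Reynolds number Re = ρVD/μ = 990 · 0.13 · 0.295 / 0.000544 = 6.979e+04.
Re > 4000 → turbulent. Relative roughness ε/D = 3.2e-05/0.295 = 0.000108. Haaland: 1/√f = -1.8 log₁₀[(0.000108/3.7)^1.11 + 6.9/6.979e+04] = -1.8 log₁₀[9.3e-06 + 9.89e-05] = 7.139, so f = 0.01962.
Darcy-Weisbach: ΔP = f(L/D)(ρV²/2) = 0.01962·(224/0.295)·(990·0.13²/2) = 0.01962·759.3·8.366 = 124.6 Pa.

ΔP ≈ 125 Pa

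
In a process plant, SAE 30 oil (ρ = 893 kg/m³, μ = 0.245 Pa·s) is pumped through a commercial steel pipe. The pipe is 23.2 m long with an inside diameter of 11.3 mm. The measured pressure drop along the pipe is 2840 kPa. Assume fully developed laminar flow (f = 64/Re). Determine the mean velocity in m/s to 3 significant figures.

For laminar flow, f = 64/Re with Re = ρVD/μ, so Darcy-Weisbach reduces to ΔP = 32μLV/D². Solving for V: V = ΔP·D²/(32μL) = 2.84e+06·(0.0113)²/(32·0.245·23.2) = 1.994 m/s.
Check: Re = ρVD/μ = 893·1.994·0.0113/0.245 = 82.12 < 2300, so the laminar assumption holds.

V ≈ 1.99 m/s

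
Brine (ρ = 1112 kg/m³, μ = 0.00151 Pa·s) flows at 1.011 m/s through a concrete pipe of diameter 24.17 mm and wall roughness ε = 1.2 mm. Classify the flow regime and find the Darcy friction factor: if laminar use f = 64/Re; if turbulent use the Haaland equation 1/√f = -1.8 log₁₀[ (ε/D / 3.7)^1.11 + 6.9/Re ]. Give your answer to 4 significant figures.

f ≈ 0.07282

Re = ρVD/μ = 1112·1.011·0.02417/0.00151 = 1.8e+04.
Re > 4000 → turbulent. ε/D = 0.0012/0.02417 = 0.0496; Haaland: 1/√f = -1.8 log₁₀[0.00835 + 0.000383] = 3.706, so f = 0.07282.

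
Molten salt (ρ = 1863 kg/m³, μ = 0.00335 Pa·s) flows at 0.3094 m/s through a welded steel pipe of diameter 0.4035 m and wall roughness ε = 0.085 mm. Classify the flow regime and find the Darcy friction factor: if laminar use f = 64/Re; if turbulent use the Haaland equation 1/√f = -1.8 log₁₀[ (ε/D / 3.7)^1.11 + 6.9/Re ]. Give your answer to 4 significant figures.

Re = ρVD/μ = 1863·0.3094·0.4035/0.00335 = 6.943e+04.
Re > 4000 → turbulent. ε/D = 8.5e-05/0.4035 = 0.000211; Haaland: 1/√f = -1.8 log₁₀[1.94e-05 + 9.94e-05] = 7.065, so f = 0.02003.

f ≈ 0.02003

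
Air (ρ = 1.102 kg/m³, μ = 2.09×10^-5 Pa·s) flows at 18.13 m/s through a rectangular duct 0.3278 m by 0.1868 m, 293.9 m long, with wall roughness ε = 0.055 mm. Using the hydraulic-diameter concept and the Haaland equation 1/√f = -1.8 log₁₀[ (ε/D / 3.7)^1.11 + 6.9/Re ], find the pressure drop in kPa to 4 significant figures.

ΔP ≈ 3.759 kPa

Hydraulic diameter D_h = 4A/P = 4·(0.3278·0.1868)/(2·(0.3278+0.1868)) = 0.2449/1.029 = 0.238 m.
Re = ρVD_h/μ = 1.102·18.13·0.238/2.09e-05 = 2.275e+05.
ε/D_h = 5.5e-05/0.238 = 0.000231; Haaland gives 1/√f = -1.8 log₁₀[2.15e-05+3.03e-05] = 7.713, so f = 0.01681.
ΔP = f(L/D_h)(ρV²/2) = 0.01681·293.9/0.238·181.1 = 3759 Pa.
ΔP = 3.759 kPa.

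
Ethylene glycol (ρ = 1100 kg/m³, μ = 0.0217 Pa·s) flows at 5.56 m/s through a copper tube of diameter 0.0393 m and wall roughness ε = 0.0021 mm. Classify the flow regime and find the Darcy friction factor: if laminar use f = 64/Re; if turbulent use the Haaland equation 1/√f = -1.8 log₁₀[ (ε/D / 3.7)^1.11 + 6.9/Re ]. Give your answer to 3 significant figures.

Re = ρVD/μ = 1100·5.56·0.0393/0.0217 = 1.108e+04.
Re > 4000 → turbulent. ε/D = 2.1e-06/0.0393 = 5.34e-05; Haaland: 1/√f = -1.8 log₁₀[4.24e-06 + 0.000623] = 5.765, so f = 0.03009.

f ≈ 0.0301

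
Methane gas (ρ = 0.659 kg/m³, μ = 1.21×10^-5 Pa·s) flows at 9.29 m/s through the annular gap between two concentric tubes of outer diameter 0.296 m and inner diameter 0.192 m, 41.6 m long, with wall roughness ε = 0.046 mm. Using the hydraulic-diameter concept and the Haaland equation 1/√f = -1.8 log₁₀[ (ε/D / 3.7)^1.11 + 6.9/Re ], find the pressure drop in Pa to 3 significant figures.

Hydraulic diameter D_h = 4A/P = D_o - D_i = 0.296 - 0.192 = 0.104 m.
Re = ρVD_h/μ = 0.659·9.29·0.104/1.21e-05 = 5.262e+04.
ε/D_h = 4.6e-05/0.104 = 0.000442; Haaland gives 1/√f = -1.8 log₁₀[4.43e-05+0.000131] = 6.761, so f = 0.02188.
ΔP = f(L/D_h)(ρV²/2) = 0.02188·41.6/0.104·28.44 = 248.9 Pa.

ΔP ≈ 249 Pa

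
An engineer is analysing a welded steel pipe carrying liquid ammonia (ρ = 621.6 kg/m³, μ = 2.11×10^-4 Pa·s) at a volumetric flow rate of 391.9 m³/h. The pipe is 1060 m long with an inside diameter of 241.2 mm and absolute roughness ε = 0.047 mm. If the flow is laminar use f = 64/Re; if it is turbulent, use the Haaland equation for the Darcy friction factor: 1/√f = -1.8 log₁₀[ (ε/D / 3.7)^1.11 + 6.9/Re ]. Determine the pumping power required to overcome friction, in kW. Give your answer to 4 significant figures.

Q = 391.9 m³/h = 391.9/3600 = 0.1089 m³/s.
Cross-sectional area A = πD²/4 = π(0.2412)²/4 = 0.04569 m²; mean velocity V = Q/A = 0.1089/0.04569 = 2.382 m/s.
Reynolds number Re = ρVD/μ = 621.6 · 2.382 · 0.2412 / 0.000211 = 1.693e+06.
Re > 4000 → turbulent. Relative roughness ε/D = 4.7e-05/0.2412 = 0.000195. Haaland: 1/√f = -1.8 log₁₀[(0.000195/3.7)^1.11 + 6.9/1.693e+06] = -1.8 log₁₀[1.78e-05 + 4.08e-06] = 8.387, so f = 0.01422.
Darcy-Weisbach: ΔP = f(L/D)(ρV²/2) = 0.01422·(1060/0.2412)·(621.6·2.382²/2) = 0.01422·4395·1764 = 1.102e+05 Pa.
Pumping power P = QΔP = 0.1089·1.102e+05 = 11997 W = 12.00 kW.

P ≈ 12.00 kW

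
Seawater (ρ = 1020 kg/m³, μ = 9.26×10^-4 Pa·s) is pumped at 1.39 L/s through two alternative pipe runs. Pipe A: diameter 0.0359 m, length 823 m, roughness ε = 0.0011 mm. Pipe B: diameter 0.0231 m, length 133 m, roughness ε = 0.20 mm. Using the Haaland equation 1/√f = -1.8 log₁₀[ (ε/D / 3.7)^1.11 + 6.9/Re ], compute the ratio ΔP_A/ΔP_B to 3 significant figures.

Pipe A: V = Q/A = 0.00139/0.001012 = 1.373 m/s; Re = 5.43e+04; ε/D = 3.06e-05; Haaland → f = 0.02042; ΔP_A = f(L/D)(ρV²/2) = 4.501e+05 Pa.
Pipe B: V = Q/A = 0.00139/0.0004191 = 3.317 m/s; Re = 8.439e+04; ε/D = 0.00866; Haaland → f = 0.03691; ΔP_B = f(L/D)(ρV²/2) = 1.192e+06 Pa.
ΔP_A/ΔP_B = 4.501e+05/1.192e+06 = 0.377.

ΔP_A/ΔP_B ≈ 0.377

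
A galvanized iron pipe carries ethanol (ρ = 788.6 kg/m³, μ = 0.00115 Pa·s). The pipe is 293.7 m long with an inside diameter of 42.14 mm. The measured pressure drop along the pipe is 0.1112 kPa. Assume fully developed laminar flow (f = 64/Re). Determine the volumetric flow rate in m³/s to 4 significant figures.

Q ≈ 2.548×10^-5 m³/s

For laminar flow, f = 64/Re with Re = ρVD/μ, so Darcy-Weisbach reduces to ΔP = 32μLV/D². Solving for V: V = ΔP·D²/(32μL) = 111.2·(0.04214)²/(32·0.00115·293.7) = 0.01827 m/s.
Check: Re = ρVD/μ = 788.6·0.01827·0.04214/0.00115 = 528 < 2300, so the laminar assumption holds.
Q = V·A = 0.01827·(π/4·0.04214²) = 2.548e-05 m³/s = 2.548×10^-5 m³/s.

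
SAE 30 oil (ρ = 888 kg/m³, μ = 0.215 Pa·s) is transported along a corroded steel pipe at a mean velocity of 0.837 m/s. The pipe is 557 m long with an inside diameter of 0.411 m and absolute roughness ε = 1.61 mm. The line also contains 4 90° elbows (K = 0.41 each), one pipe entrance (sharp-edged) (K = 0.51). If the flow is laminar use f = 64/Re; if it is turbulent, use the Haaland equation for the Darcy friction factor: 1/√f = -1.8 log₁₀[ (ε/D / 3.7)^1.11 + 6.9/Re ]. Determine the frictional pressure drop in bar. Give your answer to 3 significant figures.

Reynolds number Re = ρVD/μ = 888 · 0.837 · 0.411 / 0.215 = 1421.
Re < 2300 → laminar flow, so f = 64/Re = 64/1421 = 0.04504 (the turbulent correlation is not needed).
Total minor-loss coefficient ΣK = 4·0.41 + 1·0.51 = 2.15.
ΔP = [f·L/D + ΣK]·(ρV²/2) = [0.04504·557/0.411 + 2.15]·(888·0.837²/2) = [61.05 + 2.15]·311.1 = 1.966e+04 Pa.
ΔP = 1.966e+04 Pa = 0.197 bar.

ΔP ≈ 0.197 bar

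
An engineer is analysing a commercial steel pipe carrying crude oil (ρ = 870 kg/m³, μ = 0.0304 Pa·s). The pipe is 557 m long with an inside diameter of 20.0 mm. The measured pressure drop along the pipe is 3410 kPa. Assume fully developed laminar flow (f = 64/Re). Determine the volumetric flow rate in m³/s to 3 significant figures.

Q ≈ 7.91×10^-4 m³/s

For laminar flow, f = 64/Re with Re = ρVD/μ, so Darcy-Weisbach reduces to ΔP = 32μLV/D². Solving for V: V = ΔP·D²/(32μL) = 3.41e+06·(0.02)²/(32·0.0304·557) = 2.517 m/s.
Check: Re = ρVD/μ = 870·2.517·0.02/0.0304 = 1441 < 2300, so the laminar assumption holds.
Q = V·A = 2.517·(π/4·0.02²) = 0.0007908 m³/s = 7.91×10^-4 m³/s.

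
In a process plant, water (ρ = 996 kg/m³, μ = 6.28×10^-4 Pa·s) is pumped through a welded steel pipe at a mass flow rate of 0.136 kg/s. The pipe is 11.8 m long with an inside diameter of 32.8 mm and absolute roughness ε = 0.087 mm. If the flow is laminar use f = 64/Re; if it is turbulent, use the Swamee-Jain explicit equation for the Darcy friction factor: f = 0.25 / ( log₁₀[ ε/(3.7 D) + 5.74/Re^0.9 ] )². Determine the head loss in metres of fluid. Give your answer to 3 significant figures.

A = πD²/4 = π(0.0328)²/4 = 0.000845 m²; mean velocity V = ṁ/(ρA) = 0.136/(996 · 0.000845) = 0.1616 m/s.
Reynolds number Re = ρVD/μ = 996 · 0.1616 · 0.0328 / 0.000628 = 8407.
Re > 4000 → turbulent. Relative roughness ε/D = 8.7e-05/0.0328 = 0.00265. Swamee-Jain: f = 0.25/(log₁₀[0.00265/3.7 + 5.74/8407^0.9])² = 0.25/(log₁₀[0.000717 + 0.00169])² = 0.25/(-2.619)² = 0.03644.
Darcy-Weisbach: ΔP = f(L/D)(ρV²/2) = 0.03644·(11.8/0.0328)·(996·0.1616²/2) = 0.03644·359.8·13.01 = 170.5 Pa.
Head loss h_f = ΔP/(ρg) = 170.5/(996·9.81) = 0.0174 m.

h_f ≈ 0.0174 m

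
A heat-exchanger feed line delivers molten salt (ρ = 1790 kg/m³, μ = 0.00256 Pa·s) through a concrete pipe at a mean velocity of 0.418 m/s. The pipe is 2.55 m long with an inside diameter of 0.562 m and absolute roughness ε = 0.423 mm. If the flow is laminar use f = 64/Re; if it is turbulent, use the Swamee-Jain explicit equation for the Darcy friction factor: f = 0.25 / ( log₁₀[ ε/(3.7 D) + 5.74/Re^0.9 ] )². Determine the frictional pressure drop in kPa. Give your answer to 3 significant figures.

ΔP ≈ 0.0145 kPa

Reynolds number Re = ρVD/μ = 1790 · 0.418 · 0.562 / 0.00256 = 1.643e+05.
Re > 4000 → turbulent. Relative roughness ε/D = 0.000423/0.562 = 0.000753. Swamee-Jain: f = 0.25/(log₁₀[0.000753/3.7 + 5.74/1.643e+05^0.9])² = 0.25/(log₁₀[0.000203 + 0.000116])² = 0.25/(-3.495)² = 0.02046.
Darcy-Weisbach: ΔP = f(L/D)(ρV²/2) = 0.02046·(2.55/0.562)·(1790·0.418²/2) = 0.02046·4.537·156.4 = 14.52 Pa.
ΔP = 14.52 Pa = 0.0145 kPa.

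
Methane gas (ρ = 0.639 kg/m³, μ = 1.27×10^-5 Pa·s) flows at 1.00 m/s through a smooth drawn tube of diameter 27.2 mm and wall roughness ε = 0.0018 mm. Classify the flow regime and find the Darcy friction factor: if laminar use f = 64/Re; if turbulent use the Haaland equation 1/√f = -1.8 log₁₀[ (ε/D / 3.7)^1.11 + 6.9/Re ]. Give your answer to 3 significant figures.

f ≈ 0.0468

Re = ρVD/μ = 0.639·1·0.0272/1.27e-05 = 1369.
Re < 2300 → laminar, so f = 64/Re = 0.04676 (roughness is irrelevant in laminar flow).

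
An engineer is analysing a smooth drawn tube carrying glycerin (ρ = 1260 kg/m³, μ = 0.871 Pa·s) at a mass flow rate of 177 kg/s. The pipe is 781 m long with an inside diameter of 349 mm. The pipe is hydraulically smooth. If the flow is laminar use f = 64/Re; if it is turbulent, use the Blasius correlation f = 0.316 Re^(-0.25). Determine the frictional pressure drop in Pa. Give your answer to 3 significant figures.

A = πD²/4 = π(0.349)²/4 = 0.09566 m²; mean velocity V = ṁ/(ρA) = 177/(1260 · 0.09566) = 1.468 m/s.
Reynolds number Re = ρVD/μ = 1260 · 1.468 · 0.349 / 0.871 = 741.4.
Re < 2300 → laminar flow, so f = 64/Re = 64/741.4 = 0.08633 (the turbulent correlation is not needed).
Darcy-Weisbach: ΔP = f(L/D)(ρV²/2) = 0.08633·(781/0.349)·(1260·1.468²/2) = 0.08633·2238·1359 = 2.624e+05 Pa.

ΔP ≈ 262000 Pa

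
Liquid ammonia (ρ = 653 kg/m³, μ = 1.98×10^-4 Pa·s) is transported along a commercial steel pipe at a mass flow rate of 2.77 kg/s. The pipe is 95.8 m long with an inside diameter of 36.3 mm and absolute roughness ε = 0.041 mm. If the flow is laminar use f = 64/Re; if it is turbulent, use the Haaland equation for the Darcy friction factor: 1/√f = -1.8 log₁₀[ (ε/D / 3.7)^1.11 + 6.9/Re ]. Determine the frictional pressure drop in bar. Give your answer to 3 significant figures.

A = πD²/4 = π(0.0363)²/4 = 0.001035 m²; mean velocity V = ṁ/(ρA) = 2.77/(653 · 0.001035) = 4.099 m/s.
Reynolds number Re = ρVD/μ = 653 · 4.099 · 0.0363 / 0.000198 = 4.907e+05.
Re > 4000 → turbulent. Relative roughness ε/D = 4.1e-05/0.0363 = 0.00113. Haaland: 1/√f = -1.8 log₁₀[(0.00113/3.7)^1.11 + 6.9/4.907e+05] = -1.8 log₁₀[0.000125 + 1.41e-05] = 6.94, so f = 0.02076.
Darcy-Weisbach: ΔP = f(L/D)(ρV²/2) = 0.02076·(95.8/0.0363)·(653·4.099²/2) = 0.02076·2639·5485 = 3.005e+05 Pa.
ΔP = 3.005e+05 Pa = 3.01 bar.

ΔP ≈ 3.01 bar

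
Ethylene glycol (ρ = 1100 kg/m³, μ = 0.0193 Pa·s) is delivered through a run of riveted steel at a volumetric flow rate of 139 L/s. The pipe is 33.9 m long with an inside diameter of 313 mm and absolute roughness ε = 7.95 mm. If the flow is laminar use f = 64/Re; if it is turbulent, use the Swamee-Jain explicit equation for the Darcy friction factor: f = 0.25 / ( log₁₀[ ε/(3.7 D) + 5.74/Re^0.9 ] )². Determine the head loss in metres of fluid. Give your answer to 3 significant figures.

Q = 139 L/s = 139/1000 = 0.139 m³/s.
Cross-sectional area A = πD²/4 = π(0.313)²/4 = 0.07694 m²; mean velocity V = Q/A = 0.139/0.07694 = 1.806 m/s.
Reynolds number Re = ρVD/μ = 1100 · 1.806 · 0.313 / 0.0193 = 3.223e+04.
Re > 4000 → turbulent. Relative roughness ε/D = 0.00795/0.313 = 0.0254. Swamee-Jain: f = 0.25/(log₁₀[0.0254/3.7 + 5.74/3.223e+04^0.9])² = 0.25/(log₁₀[0.00686 + 0.000503])² = 0.25/(-2.133)² = 0.05497.
Darcy-Weisbach: ΔP = f(L/D)(ρV²/2) = 0.05497·(33.9/0.313)·(1100·1.806²/2) = 0.05497·108.3·1795 = 1.069e+04 Pa.
Head loss h_f = ΔP/(ρg) = 1.069e+04/(1100·9.81) = 0.990 m.

h_f ≈ 0.990 m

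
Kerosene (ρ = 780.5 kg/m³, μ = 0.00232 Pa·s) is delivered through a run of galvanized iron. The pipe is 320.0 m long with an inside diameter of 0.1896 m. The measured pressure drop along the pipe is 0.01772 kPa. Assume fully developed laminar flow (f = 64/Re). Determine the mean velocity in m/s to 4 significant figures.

V ≈ 0.02681 m/s

For laminar flow, f = 64/Re with Re = ρVD/μ, so Darcy-Weisbach reduces to ΔP = 32μLV/D². Solving for V: V = ΔP·D²/(32μL) = 17.72·(0.1896)²/(32·0.00232·320) = 0.02681 m/s.
Check: Re = ρVD/μ = 780.5·0.02681·0.1896/0.00232 = 1710 < 2300, so the laminar assumption holds.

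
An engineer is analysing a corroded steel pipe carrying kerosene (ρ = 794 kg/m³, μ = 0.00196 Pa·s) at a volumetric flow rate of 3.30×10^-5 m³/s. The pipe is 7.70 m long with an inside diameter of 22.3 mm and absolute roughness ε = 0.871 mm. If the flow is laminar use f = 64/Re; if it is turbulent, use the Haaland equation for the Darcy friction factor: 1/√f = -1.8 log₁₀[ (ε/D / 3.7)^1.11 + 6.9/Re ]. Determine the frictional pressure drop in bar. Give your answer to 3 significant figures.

ΔP ≈ 8.21×10^-4 bar

Cross-sectional area A = πD²/4 = π(0.0223)²/4 = 0.0003906 m²; mean velocity V = Q/A = 3.3e-05/0.0003906 = 0.08449 m/s.
Reynolds number Re = ρVD/μ = 794 · 0.08449 · 0.0223 / 0.00196 = 763.3.
Re < 2300 → laminar flow, so f = 64/Re = 64/763.3 = 0.08385 (the turbulent correlation is not needed).
Darcy-Weisbach: ΔP = f(L/D)(ρV²/2) = 0.08385·(7.7/0.0223)·(794·0.08449²/2) = 0.08385·345.3·2.834 = 82.05 Pa.
ΔP = 82.05 Pa = 8.21×10^-4 bar.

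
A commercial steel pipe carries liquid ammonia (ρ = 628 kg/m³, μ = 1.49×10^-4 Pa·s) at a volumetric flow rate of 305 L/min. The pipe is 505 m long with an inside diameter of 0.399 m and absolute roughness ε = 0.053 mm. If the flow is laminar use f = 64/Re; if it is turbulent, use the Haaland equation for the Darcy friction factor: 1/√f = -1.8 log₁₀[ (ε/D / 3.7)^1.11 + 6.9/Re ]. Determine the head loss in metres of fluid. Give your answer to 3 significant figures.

h_f ≈ 0.00211 m

Q = 305 L/min = 305/60000 = 0.005083 m³/s.
Cross-sectional area A = πD²/4 = π(0.399)²/4 = 0.125 m²; mean velocity V = Q/A = 0.005083/0.125 = 0.04065 m/s.
Reynolds number Re = ρVD/μ = 628 · 0.04065 · 0.399 / 0.000149 = 6.837e+04.
Re > 4000 → turbulent. Relative roughness ε/D = 5.3e-05/0.399 = 0.000133. Haaland: 1/√f = -1.8 log₁₀[(0.000133/3.7)^1.11 + 6.9/6.837e+04] = -1.8 log₁₀[1.16e-05 + 0.000101] = 7.107, so f = 0.0198.
Darcy-Weisbach: ΔP = f(L/D)(ρV²/2) = 0.0198·(505/0.399)·(628·0.04065²/2) = 0.0198·1266·0.519 = 13 Pa.
Head loss h_f = ΔP/(ρg) = 13/(628·9.81) = 0.00211 m.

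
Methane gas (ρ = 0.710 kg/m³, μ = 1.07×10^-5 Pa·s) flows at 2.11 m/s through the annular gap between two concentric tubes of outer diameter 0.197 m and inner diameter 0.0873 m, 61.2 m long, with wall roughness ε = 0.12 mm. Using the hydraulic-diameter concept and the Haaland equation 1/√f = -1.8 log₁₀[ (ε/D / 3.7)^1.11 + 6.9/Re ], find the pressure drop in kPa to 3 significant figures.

ΔP ≈ 0.0259 kPa

Hydraulic diameter D_h = 4A/P = D_o - D_i = 0.197 - 0.0873 = 0.1097 m.
Re = ρVD_h/μ = 0.71·2.11·0.1097/1.07e-05 = 1.536e+04.
ε/D_h = 0.00012/0.1097 = 0.00109; Haaland gives 1/√f = -1.8 log₁₀[0.000121+0.000449] = 5.839, so f = 0.02933.
ΔP = f(L/D_h)(ρV²/2) = 0.02933·61.2/0.1097·1.58 = 25.86 Pa.
ΔP = 0.0259 kPa.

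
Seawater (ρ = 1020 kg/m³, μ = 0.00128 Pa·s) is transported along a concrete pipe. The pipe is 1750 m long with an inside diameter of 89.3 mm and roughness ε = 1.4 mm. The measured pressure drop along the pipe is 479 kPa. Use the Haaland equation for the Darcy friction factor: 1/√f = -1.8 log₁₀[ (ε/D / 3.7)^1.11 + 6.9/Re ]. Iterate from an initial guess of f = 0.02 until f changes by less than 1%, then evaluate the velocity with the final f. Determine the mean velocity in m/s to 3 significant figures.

Rearranging Darcy-Weisbach: V = √(2·ΔP·D/(f·L·ρ)). With ε/D = 0.0014/0.0893 = 0.0157, iterate starting from f = 0.02:
  f = 0.02 → V = √(2·4.79e+05·0.0893/(0.02·1750·1020)) = 1.548 m/s; Re = ρVD/μ = 1.102e+05; f → 0.04488
  f = 0.04488 → V = 1.033 m/s; Re = 7.354e+04; f → 0.04507
Converged (Δf/f < 1%). With the final f = 0.04507: V = √(2·4.79e+05·0.0893/(0.04507·1750·1020)) = 1.031 m/s.

V ≈ 1.03 m/s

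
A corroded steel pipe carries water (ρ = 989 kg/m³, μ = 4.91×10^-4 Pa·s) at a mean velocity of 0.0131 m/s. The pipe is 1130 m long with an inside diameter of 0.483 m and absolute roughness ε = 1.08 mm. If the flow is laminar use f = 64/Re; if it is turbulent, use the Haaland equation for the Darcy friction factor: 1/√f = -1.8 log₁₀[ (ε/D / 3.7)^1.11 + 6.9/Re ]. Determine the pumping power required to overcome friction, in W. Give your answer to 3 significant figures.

Reynolds number Re = ρVD/μ = 989 · 0.0131 · 0.483 / 0.000491 = 1.274e+04.
Re > 4000 → turbulent. Relative roughness ε/D = 0.00108/0.483 = 0.00224. Haaland: 1/√f = -1.8 log₁₀[(0.00224/3.7)^1.11 + 6.9/1.274e+04] = -1.8 log₁₀[0.000267 + 0.000541] = 5.566, so f = 0.03228.
Darcy-Weisbach: ΔP = f(L/D)(ρV²/2) = 0.03228·(1130/0.483)·(989·0.0131²/2) = 0.03228·2340·0.08486 = 6.409 Pa.
Q = V·A = 0.0131·0.1832 = 0.0024 m³/s.
Pumping power P = QΔP = 0.0024·6.409 = 0.01538 W = 0.0154 W.

P ≈ 0.0154 W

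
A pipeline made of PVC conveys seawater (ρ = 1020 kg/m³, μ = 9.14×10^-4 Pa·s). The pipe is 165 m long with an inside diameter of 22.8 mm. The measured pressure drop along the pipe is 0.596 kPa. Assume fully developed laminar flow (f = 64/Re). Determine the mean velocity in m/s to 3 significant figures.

For laminar flow, f = 64/Re with Re = ρVD/μ, so Darcy-Weisbach reduces to ΔP = 32μLV/D². Solving for V: V = ΔP·D²/(32μL) = 596·(0.0228)²/(32·0.000914·165) = 0.0642 m/s.
Check: Re = ρVD/μ = 1020·0.0642·0.0228/0.000914 = 1634 < 2300, so the laminar assumption holds.

V ≈ 0.0642 m/s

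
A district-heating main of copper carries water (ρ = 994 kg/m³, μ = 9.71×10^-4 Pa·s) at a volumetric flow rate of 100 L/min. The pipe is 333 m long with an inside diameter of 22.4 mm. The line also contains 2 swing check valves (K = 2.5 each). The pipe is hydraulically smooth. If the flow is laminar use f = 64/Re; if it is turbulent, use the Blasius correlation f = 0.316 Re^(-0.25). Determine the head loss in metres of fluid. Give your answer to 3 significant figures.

h_f ≈ 247 m

Q = 100 L/min = 100/60000 = 0.001667 m³/s.
Cross-sectional area A = πD²/4 = π(0.0224)²/4 = 0.0003941 m²; mean velocity V = Q/A = 0.001667/0.0003941 = 4.229 m/s.
Reynolds number Re = ρVD/μ = 994 · 4.229 · 0.0224 / 0.000971 = 9.698e+04.
Re > 4000 → turbulent. Smooth-pipe (Blasius): f = 0.316 Re^(-0.25) = 0.316/(9.698e+04)^0.25 = 0.01791.
Total minor-loss coefficient ΣK = 2·2.5 = 5.
ΔP = [f·L/D + ΣK]·(ρV²/2) = [0.01791·333/0.0224 + 5]·(994·4.229²/2) = [266.2 + 5]·8890 = 2.411e+06 Pa.
Head loss h_f = ΔP/(ρg) = 2.411e+06/(994·9.81) = 247 m.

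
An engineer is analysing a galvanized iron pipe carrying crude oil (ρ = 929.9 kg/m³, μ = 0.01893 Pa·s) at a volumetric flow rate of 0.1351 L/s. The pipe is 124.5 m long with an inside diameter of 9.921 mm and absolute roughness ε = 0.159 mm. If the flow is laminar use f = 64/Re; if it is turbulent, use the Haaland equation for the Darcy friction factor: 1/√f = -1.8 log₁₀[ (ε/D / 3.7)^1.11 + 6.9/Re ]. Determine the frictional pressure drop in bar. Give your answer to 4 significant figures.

ΔP ≈ 13.39 bar

Q = 0.1351 L/s = 0.1351/1000 = 0.0001351 m³/s.
Cross-sectional area A = πD²/4 = π(0.009921)²/4 = 7.73e-05 m²; mean velocity V = Q/A = 0.0001351/7.73e-05 = 1.748 m/s.
Reynolds number Re = ρVD/μ = 929.9 · 1.748 · 0.009921 / 0.0189 = 851.7.
Re < 2300 → laminar flow, so f = 64/Re = 64/851.7 = 0.07514 (the turbulent correlation is not needed).
Darcy-Weisbach: ΔP = f(L/D)(ρV²/2) = 0.07514·(124.5/0.009921)·(929.9·1.748²/2) = 0.07514·1.255e+04·1420 = 1.339e+06 Pa.
ΔP = 1.339e+06 Pa = 13.39 bar.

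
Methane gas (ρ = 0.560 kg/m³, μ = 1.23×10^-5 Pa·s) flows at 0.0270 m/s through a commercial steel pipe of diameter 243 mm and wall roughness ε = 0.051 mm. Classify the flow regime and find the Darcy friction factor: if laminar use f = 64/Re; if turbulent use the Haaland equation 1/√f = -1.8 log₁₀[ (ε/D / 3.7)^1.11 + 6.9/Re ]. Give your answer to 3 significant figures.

f ≈ 0.214

Re = ρVD/μ = 0.56·0.027·0.243/1.23e-05 = 298.7.
Re < 2300 → laminar, so f = 64/Re = 0.2143 (roughness is irrelevant in laminar flow).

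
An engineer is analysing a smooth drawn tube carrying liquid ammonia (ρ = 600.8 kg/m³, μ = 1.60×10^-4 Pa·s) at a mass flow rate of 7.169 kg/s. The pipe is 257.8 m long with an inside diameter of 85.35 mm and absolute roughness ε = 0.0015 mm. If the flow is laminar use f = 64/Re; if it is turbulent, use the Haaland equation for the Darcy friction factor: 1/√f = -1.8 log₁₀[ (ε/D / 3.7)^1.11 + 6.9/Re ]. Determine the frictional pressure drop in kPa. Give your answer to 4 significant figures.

ΔP ≈ 49.97 kPa

A = πD²/4 = π(0.08535)²/4 = 0.005721 m²; mean velocity V = ṁ/(ρA) = 7.169/(600.8 · 0.005721) = 2.086 m/s.
Reynolds number Re = ρVD/μ = 600.8 · 2.086 · 0.08535 / 0.00016 = 6.684e+05.
Re > 4000 → turbulent. Relative roughness ε/D = 1.5e-06/0.08535 = 1.76e-05. Haaland: 1/√f = -1.8 log₁₀[(1.76e-05/3.7)^1.11 + 6.9/6.684e+05] = -1.8 log₁₀[1.23e-06 + 1.03e-05] = 8.887, so f = 0.01266.
Darcy-Weisbach: ΔP = f(L/D)(ρV²/2) = 0.01266·(257.8/0.08535)·(600.8·2.086²/2) = 0.01266·3021·1307 = 4.997e+04 Pa.
ΔP = 4.997e+04 Pa = 49.97 kPa.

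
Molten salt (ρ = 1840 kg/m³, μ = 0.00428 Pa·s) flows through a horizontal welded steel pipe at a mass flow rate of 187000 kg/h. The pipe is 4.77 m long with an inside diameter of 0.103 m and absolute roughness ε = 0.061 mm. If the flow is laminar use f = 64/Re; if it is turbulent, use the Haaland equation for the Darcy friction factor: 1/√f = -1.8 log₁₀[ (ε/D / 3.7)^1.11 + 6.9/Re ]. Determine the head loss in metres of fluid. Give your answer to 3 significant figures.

h_f ≈ 0.531 m

ṁ = 187000 kg/h = 187000/3600 = 51.94 kg/s.
A = πD²/4 = π(0.103)²/4 = 0.008332 m²; mean velocity V = ṁ/(ρA) = 51.94/(1840 · 0.008332) = 3.388 m/s.
Reynolds number Re = ρVD/μ = 1840 · 3.388 · 0.103 / 0.00428 = 1.5e+05.
Re > 4000 → turbulent. Relative roughness ε/D = 6.1e-05/0.103 = 0.000592. Haaland: 1/√f = -1.8 log₁₀[(0.000592/3.7)^1.11 + 6.9/1.5e+05] = -1.8 log₁₀[6.12e-05 + 4.6e-05] = 7.146, so f = 0.01958.
Darcy-Weisbach: ΔP = f(L/D)(ρV²/2) = 0.01958·(4.77/0.103)·(1840·3.388²/2) = 0.01958·46.31·1.056e+04 = 9578 Pa.
Head loss h_f = ΔP/(ρg) = 9578/(1840·9.81) = 0.531 m.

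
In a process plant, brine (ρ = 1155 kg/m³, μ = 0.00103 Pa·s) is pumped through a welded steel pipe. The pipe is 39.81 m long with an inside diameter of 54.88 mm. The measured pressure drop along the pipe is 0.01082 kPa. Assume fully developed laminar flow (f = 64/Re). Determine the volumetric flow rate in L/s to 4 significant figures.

Q ≈ 0.05875 L/s

For laminar flow, f = 64/Re with Re = ρVD/μ, so Darcy-Weisbach reduces to ΔP = 32μLV/D². Solving for V: V = ΔP·D²/(32μL) = 10.82·(0.05488)²/(32·0.00103·39.81) = 0.02484 m/s.
Check: Re = ρVD/μ = 1155·0.02484·0.05488/0.00103 = 1528 < 2300, so the laminar assumption holds.
Q = V·A = 0.02484·(π/4·0.05488²) = 5.875e-05 m³/s = 0.05875 L/s.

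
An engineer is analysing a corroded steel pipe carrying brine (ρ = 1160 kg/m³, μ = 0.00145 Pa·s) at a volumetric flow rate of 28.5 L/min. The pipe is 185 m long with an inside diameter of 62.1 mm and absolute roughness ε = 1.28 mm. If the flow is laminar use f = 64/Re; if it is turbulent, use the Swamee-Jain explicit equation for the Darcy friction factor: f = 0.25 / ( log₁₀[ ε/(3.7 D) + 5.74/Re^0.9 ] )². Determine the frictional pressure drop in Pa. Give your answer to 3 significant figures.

ΔP ≈ 2340 Pa

Q = 28.5 L/min = 28.5/60000 = 0.000475 m³/s.
Cross-sectional area A = πD²/4 = π(0.0621)²/4 = 0.003029 m²; mean velocity V = Q/A = 0.000475/0.003029 = 0.1568 m/s.
Reynolds number Re = ρVD/μ = 1160 · 0.1568 · 0.0621 / 0.00145 = 7791.
Re > 4000 → turbulent. Relative roughness ε/D = 0.00128/0.0621 = 0.0206. Swamee-Jain: f = 0.25/(log₁₀[0.0206/3.7 + 5.74/7791^0.9])² = 0.25/(log₁₀[0.00557 + 0.0018])² = 0.25/(-2.132)² = 0.05499.
Darcy-Weisbach: ΔP = f(L/D)(ρV²/2) = 0.05499·(185/0.0621)·(1160·0.1568²/2) = 0.05499·2979·14.26 = 2337 Pa.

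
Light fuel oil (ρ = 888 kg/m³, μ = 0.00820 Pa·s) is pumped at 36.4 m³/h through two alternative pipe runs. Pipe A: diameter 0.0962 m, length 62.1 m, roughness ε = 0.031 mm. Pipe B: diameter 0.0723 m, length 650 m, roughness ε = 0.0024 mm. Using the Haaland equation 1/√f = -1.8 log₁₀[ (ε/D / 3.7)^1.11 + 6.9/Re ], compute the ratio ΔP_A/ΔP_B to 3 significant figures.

Pipe A: V = Q/A = 0.01011/0.007268 = 1.391 m/s; Re = 1.449e+04; ε/D = 0.000322; Haaland → f = 0.02843; ΔP_A = f(L/D)(ρV²/2) = 1.577e+04 Pa.
Pipe B: V = Q/A = 0.01011/0.004106 = 2.463 m/s; Re = 1.928e+04; ε/D = 3.32e-05; Haaland → f = 0.02603; ΔP_B = f(L/D)(ρV²/2) = 6.303e+05 Pa.
ΔP_A/ΔP_B = 1.577e+04/6.303e+05 = 0.0250.

ΔP_A/ΔP_B ≈ 0.0250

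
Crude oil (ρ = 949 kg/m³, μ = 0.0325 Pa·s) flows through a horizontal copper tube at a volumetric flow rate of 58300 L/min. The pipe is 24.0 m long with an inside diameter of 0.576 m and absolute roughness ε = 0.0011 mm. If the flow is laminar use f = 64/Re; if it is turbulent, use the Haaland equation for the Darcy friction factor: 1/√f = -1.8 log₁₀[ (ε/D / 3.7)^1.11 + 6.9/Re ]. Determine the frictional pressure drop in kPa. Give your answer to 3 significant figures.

ΔP ≈ 5.42 kPa

Q = 58300 L/min = 58300/60000 = 0.9717 m³/s.
Cross-sectional area A = πD²/4 = π(0.576)²/4 = 0.2606 m²; mean velocity V = Q/A = 0.9717/0.2606 = 3.729 m/s.
Reynolds number Re = ρVD/μ = 949 · 3.729 · 0.576 / 0.0325 = 6.272e+04.
Re > 4000 → turbulent. Relative roughness ε/D = 1.1e-06/0.576 = 1.91e-06. Haaland: 1/√f = -1.8 log₁₀[(1.91e-06/3.7)^1.11 + 6.9/6.272e+04] = -1.8 log₁₀[1.05e-07 + 0.00011] = 7.125, so f = 0.0197.
Darcy-Weisbach: ΔP = f(L/D)(ρV²/2) = 0.0197·(24/0.576)·(949·3.729²/2) = 0.0197·41.67·6598 = 5416 Pa.
ΔP = 5416 Pa = 5.42 kPa.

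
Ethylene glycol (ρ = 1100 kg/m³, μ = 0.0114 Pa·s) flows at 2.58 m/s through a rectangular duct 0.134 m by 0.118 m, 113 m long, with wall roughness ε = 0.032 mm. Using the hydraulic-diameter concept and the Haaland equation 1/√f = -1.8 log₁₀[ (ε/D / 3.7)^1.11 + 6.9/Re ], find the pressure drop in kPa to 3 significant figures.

Hydraulic diameter D_h = 4A/P = 4·(0.134·0.118)/(2·(0.134+0.118)) = 0.06325/0.504 = 0.1255 m.
Re = ρVD_h/μ = 1100·2.58·0.1255/0.0114 = 3.124e+04.
ε/D_h = 3.2e-05/0.1255 = 0.000255; Haaland gives 1/√f = -1.8 log₁₀[2.4e-05+0.000221] = 6.5, so f = 0.02367.
ΔP = f(L/D_h)(ρV²/2) = 0.02367·113/0.1255·3661 = 7.803e+04 Pa.
ΔP = 78.0 kPa.

ΔP ≈ 78.0 kPa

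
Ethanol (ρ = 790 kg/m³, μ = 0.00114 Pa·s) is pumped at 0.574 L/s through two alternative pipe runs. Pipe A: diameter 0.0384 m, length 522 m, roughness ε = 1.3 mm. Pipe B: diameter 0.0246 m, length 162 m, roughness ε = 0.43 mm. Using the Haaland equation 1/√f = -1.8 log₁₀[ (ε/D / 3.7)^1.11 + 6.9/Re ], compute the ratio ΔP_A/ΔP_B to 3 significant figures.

ΔP_A/ΔP_B ≈ 0.450

Pipe A: V = Q/A = 0.000574/0.001158 = 0.4956 m/s; Re = 1.319e+04; ε/D = 0.0339; Haaland → f = 0.06245; ΔP_A = f(L/D)(ρV²/2) = 8.237e+04 Pa.
Pipe B: V = Q/A = 0.000574/0.0004753 = 1.208 m/s; Re = 2.059e+04; ε/D = 0.0175; Haaland → f = 0.04825; ΔP_B = f(L/D)(ρV²/2) = 1.83e+05 Pa.
ΔP_A/ΔP_B = 8.237e+04/1.83e+05 = 0.450.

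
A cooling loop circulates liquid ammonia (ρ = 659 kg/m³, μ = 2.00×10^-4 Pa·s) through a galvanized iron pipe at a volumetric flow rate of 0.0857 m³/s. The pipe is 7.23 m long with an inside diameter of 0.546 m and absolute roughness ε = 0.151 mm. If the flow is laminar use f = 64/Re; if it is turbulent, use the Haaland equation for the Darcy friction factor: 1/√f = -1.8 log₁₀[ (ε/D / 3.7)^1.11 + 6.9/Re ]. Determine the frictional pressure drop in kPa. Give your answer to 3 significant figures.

Cross-sectional area A = πD²/4 = π(0.546)²/4 = 0.2341 m²; mean velocity V = Q/A = 0.0857/0.2341 = 0.366 m/s.
Reynolds number Re = ρVD/μ = 659 · 0.366 · 0.546 / 0.0002 = 6.585e+05.
Re > 4000 → turbulent. Relative roughness ε/D = 0.000151/0.546 = 0.000277. Haaland: 1/√f = -1.8 log₁₀[(0.000277/3.7)^1.11 + 6.9/6.585e+05] = -1.8 log₁₀[2.63e-05 + 1.05e-05] = 7.982, so f = 0.01569.
Darcy-Weisbach: ΔP = f(L/D)(ρV²/2) = 0.01569·(7.23/0.546)·(659·0.366²/2) = 0.01569·13.24·44.14 = 9.174 Pa.
ΔP = 9.174 Pa = 0.00917 kPa.

ΔP ≈ 0.00917 kPa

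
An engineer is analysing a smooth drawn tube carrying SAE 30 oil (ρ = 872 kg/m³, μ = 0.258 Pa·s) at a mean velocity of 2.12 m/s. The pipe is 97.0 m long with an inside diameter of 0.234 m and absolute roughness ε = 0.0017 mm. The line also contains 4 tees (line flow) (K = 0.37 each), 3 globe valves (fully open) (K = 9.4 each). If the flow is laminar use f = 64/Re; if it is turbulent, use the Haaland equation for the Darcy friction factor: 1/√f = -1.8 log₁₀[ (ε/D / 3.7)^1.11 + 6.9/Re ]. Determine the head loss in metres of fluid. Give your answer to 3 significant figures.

h_f ≈ 10.4 m

Reynolds number Re = ρVD/μ = 872 · 2.12 · 0.234 / 0.258 = 1677.
Re < 2300 → laminar flow, so f = 64/Re = 64/1677 = 0.03817 (the turbulent correlation is not needed).
Total minor-loss coefficient ΣK = 4·0.37 + 3·9.4 = 29.7.
ΔP = [f·L/D + ΣK]·(ρV²/2) = [0.03817·97/0.234 + 29.7]·(872·2.12²/2) = [15.82 + 29.7]·1960 = 8.917e+04 Pa.
Head loss h_f = ΔP/(ρg) = 8.917e+04/(872·9.81) = 10.4 m.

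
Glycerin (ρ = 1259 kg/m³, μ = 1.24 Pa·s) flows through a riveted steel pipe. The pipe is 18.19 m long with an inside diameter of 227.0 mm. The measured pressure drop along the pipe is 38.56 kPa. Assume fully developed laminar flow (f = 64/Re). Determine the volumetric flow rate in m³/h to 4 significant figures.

For laminar flow, f = 64/Re with Re = ρVD/μ, so Darcy-Weisbach reduces to ΔP = 32μLV/D². Solving for V: V = ΔP·D²/(32μL) = 3.856e+04·(0.227)²/(32·1.24·18.19) = 2.753 m/s.
Check: Re = ρVD/μ = 1259·2.753·0.227/1.24 = 634.5 < 2300, so the laminar assumption holds.
Q = V·A = 2.753·(π/4·0.227²) = 0.1114 m³/s = 401.1 m³/h.

Q ≈ 401.1 m³/h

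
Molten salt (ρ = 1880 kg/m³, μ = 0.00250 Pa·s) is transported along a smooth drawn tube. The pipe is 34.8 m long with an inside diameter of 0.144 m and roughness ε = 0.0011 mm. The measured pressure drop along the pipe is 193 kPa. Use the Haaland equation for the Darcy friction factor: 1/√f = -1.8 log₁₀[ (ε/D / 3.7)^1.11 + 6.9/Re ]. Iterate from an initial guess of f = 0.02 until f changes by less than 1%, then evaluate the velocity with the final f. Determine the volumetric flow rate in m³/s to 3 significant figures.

Rearranging Darcy-Weisbach: V = √(2·ΔP·D/(f·L·ρ)). With ε/D = 1.1e-06/0.144 = 7.64e-06, iterate starting from f = 0.02:
  f = 0.02 → V = √(2·1.93e+05·0.144/(0.02·34.8·1880)) = 6.518 m/s; Re = ρVD/μ = 7.058e+05; f → 0.0124
  f = 0.0124 → V = 8.277 m/s; Re = 8.963e+05; f → 0.01193
  f = 0.01193 → V = 8.44 m/s; Re = 9.139e+05; f → 0.01189
Converged (Δf/f < 1%). With the final f = 0.01189: V = √(2·1.93e+05·0.144/(0.01189·34.8·1880)) = 8.453 m/s.
Q = V·A = 8.453·(π/4·0.144²) = 0.1377 m³/s = 0.138 m³/s.

Q ≈ 0.138 m³/s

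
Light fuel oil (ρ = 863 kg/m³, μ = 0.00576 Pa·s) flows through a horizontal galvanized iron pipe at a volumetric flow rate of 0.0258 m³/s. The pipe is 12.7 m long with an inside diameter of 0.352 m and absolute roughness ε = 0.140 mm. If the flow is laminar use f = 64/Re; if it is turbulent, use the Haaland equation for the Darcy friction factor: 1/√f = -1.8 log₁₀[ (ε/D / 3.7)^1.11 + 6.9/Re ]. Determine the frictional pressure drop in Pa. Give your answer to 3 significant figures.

Cross-sectional area A = πD²/4 = π(0.352)²/4 = 0.09731 m²; mean velocity V = Q/A = 0.0258/0.09731 = 0.2651 m/s.
Reynolds number Re = ρVD/μ = 863 · 0.2651 · 0.352 / 0.00576 = 1.398e+04.
Re > 4000 → turbulent. Relative roughness ε/D = 0.00014/0.352 = 0.000398. Haaland: 1/√f = -1.8 log₁₀[(0.000398/3.7)^1.11 + 6.9/1.398e+04] = -1.8 log₁₀[3.93e-05 + 0.000493] = 5.892, so f = 0.0288.
Darcy-Weisbach: ΔP = f(L/D)(ρV²/2) = 0.0288·(12.7/0.352)·(863·0.2651²/2) = 0.0288·36.08·30.33 = 31.52 Pa.

ΔP ≈ 31.5 Pa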